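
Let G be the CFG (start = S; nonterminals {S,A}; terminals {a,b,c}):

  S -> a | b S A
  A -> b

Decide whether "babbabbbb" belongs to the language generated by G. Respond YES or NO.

CNF form of G:
  S -> T0 X1 | a
  A -> b
  T0 -> b
  X1 -> S A

Fill CYK table bottom-up:
  T[0,0] 'b' = {A,T0}  orig:{A}
  T[1,1] 'a' = {S}
  T[2,2] 'b' = {A,T0}  orig:{A}
  T[3,3] 'b' = {A,T0}  orig:{A}
  T[4,4] 'a' = {S}
  T[5,5] 'b' = {A,T0}  orig:{A}
  T[6,6] 'b' = {A,T0}  orig:{A}
  T[7,7] 'b' = {A,T0}  orig:{A}
  T[8,8] 'b' = {A,T0}  orig:{A}
  T[0,1] 'ba' = ∅
  T[1,2] 'ab' = {X1}  orig:{}
  T[2,3] 'bb' = ∅
  T[3,4] 'ba' = ∅
  T[4,5] 'ab' = {X1}  orig:{}
  T[5,6] 'bb' = ∅
  T[6,7] 'bb' = ∅
  T[7,8] 'bb' = ∅
  T[0,2] 'bab' = {S}
  T[1,3] 'abb' = ∅
  T[2,4] 'bba' = ∅
  T[3,5] 'bab' = {S}
  T[4,6] 'abb' = ∅
  T[5,7] 'bbb' = ∅
  T[6,8] 'bbb' = ∅
  T[0,3] 'babb' = {X1}  orig:{}
  T[1,4] 'abba' = ∅
  T[2,5] 'bbab' = ∅
  T[3,6] 'babb' = {X1}  orig:{}
  T[4,7] 'abbb' = ∅
  T[5,8] 'bbbb' = ∅
  T[0,4] 'babba' = ∅
  T[1,5] 'abbab' = ∅
  T[2,6] 'bbabb' = {S}
  T[3,7] 'babbb' = ∅
  T[4,8] 'abbbb' = ∅
  T[0,5] 'babbab' = ∅
  T[1,6] 'abbabb' = ∅
  T[2,7] 'bbabbb' = {X1}  orig:{}
  T[3,8] 'babbbb' = ∅
  T[0,6] 'babbabb' = ∅
  T[1,7] 'abbabbb' = ∅
  T[2,8] 'bbabbbb' = ∅
  T[0,7] 'babbabbb' = ∅
  T[1,8] 'abbabbbb' = ∅
  T[0,8] 'babbabbbb' = ∅

S ∉ T[0,8] ⇒ NO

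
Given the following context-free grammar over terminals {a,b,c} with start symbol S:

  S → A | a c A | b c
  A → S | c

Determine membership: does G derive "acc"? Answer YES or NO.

CNF form of G:
  S -> T0 X4 | T2 T1 | c
  A -> T0 X3 | T2 T1 | c
  T0 -> a
  T1 -> c
  T2 -> b
  X3 -> T1 A
  X4 -> T1 A

CYK fill:
  cell(0,0) a: {T0}  orig:{}
  cell(1,1) c: {A,S,T1}  orig:{A,S}
  cell(2,2) c: {A,S,T1}  orig:{A,S}
  cell(0,1) ac: ∅
  cell(1,2) cc: {X3,X4}  orig:{}
  cell(0,2) acc: {A,S}

S ∈ T[0,2] ⇒ YES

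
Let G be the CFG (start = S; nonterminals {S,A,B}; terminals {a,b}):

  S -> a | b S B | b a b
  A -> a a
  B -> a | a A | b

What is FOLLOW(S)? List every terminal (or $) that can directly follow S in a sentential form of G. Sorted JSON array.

Compute FIRST by fixpoint:
[1]
  A via A→a a: +{a}
  B via B→a: +{a}
  B via B→b: +{b}
  S via S→a: +{a}
  S via S→b S B: +{b}
  FIRST(S)={a,b}  FIRST(A)={a}  FIRST(B)={a,b}
[2] (stable)
  FIRST(S)={a,b}  FIRST(A)={a}  FIRST(B)={a,b}

FOLLOW iteration:
FOLLOW(S) := {$}
round 1:
  S→b S B: FOLLOW(S) ⊇ FIRST(B) = {a,b}; new: +{a,b}
  S→b S B: FOLLOW(B) ⊇ FOLLOW(S) ⊇ {$,a,b}; new: +{$,a,b}
  S: {$,a,b}  A: {}  B: {$,a,b}
round 2:
  B→a A: FOLLOW(A) ⊇ FOLLOW(B) ⊇ {$,a,b}; new: +{$,a,b}
  S: {$,a,b}  A: {$,a,b}  B: {$,a,b}
round 3: done
  S: {$,a,b}  A: {$,a,b}  B: {$,a,b}

FOLLOW(S) = ["$", "a", "b"]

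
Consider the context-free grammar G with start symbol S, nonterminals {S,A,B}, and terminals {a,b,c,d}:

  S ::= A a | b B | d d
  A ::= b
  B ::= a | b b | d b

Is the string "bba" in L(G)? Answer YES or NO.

CNF form of G:
  S -> A T2 | T0 B | T1 T1
  A -> b
  B -> T0 T0 | T1 T0 | a
  T0 -> b
  T1 -> d
  T2 -> a

CYK fill:
  [0..0]={A,T0}  "b"  orig:{A}
  [1..1]={A,T0}  "b"  orig:{A}
  [2..2]={B,T2}  "a"  orig:{B}
  [0..1]={B}  "bb"
  [1..2]={S}  "ba"
  [0..2]=∅  "bba"

S ∉ T[0,2] ⇒ NO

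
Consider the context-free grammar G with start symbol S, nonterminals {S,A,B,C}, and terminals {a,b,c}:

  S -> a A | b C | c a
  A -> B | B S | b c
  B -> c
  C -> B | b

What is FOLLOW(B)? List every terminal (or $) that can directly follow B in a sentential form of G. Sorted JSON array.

Compute FIRST by fixpoint:
round 1:
  A via A→b c: +{b}
  B via B→c: +{c}
  C via C→B: +{c}
  C via C→b: +{b}
  S via S→a A: +{a}
  S via S→b C: +{b}
  S via S→c a: +{c}
  FIRST[S]={a,b,c}  FIRST[A]={b}  FIRST[B]={c}  FIRST[C]={b,c}
round 2:
  A via A→B: +{c}
  FIRST[S]={a,b,c}  FIRST[A]={b,c}  FIRST[B]={c}  FIRST[C]={b,c}
round 3: done
  FIRST[S]={a,b,c}  FIRST[A]={b,c}  FIRST[B]={c}  FIRST[C]={b,c}

FOLLOW iteration:
FOLLOW(S) := {$}
[1]
  A→B S: FOLLOW(B) ⊇ FIRST(S) = {a,b,c}; new: +{a,b,c}
  S→a A: FOLLOW(A) ⊇ FOLLOW(S) ⊇ {$}; new: +{$}
  S→b C: FOLLOW(C) ⊇ FOLLOW(S) ⊇ {$}; new: +{$}
  S: {$}  A: {$}  B: {a,b,c}  C: {$}
[2]
  A→B: FOLLOW(B) ⊇ FOLLOW(A) ⊇ {$}; new: +{$}
  S: {$}  A: {$}  B: {$,a,b,c}  C: {$}
[3] done
  S: {$}  A: {$}  B: {$,a,b,c}  C: {$}

FOLLOW(B) = ["$", "a", "b", "c"]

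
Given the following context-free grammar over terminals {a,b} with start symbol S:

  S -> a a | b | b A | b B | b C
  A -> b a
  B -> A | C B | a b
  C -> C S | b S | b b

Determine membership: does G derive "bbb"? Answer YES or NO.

Convert to CNF:
  S -> T0 A | T0 B | T0 C | T1 T1 | b
  A -> T0 T1
  B -> C B | T0 T1 | T1 T0
  C -> C S | T0 S | T0 T0
  T0 -> b
  T1 -> a

CYK fill:
  cell(0,0) b: {S,T0}  orig:{S}
  cell(1,1) b: {S,T0}  orig:{S}
  cell(2,2) b: {S,T0}  orig:{S}
  cell(0,1) bb: {C}
  cell(1,2) bb: {C}
  cell(0,2) bbb: {C,S}

S ∈ T[0,2] ⇒ YES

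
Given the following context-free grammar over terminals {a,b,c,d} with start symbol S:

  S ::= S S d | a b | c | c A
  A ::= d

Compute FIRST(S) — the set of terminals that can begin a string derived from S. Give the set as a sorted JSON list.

FIRST iteration:
round 1:
  A via A→d: +{d}
  S via S→a b: +{a}
  S via S→c: +{c}
  FIRST[S]={a,c}  FIRST[A]={d}
round 2: (no change)
  FIRST[S]={a,c}  FIRST[A]={d}

FIRST(S) = ["a", "c"]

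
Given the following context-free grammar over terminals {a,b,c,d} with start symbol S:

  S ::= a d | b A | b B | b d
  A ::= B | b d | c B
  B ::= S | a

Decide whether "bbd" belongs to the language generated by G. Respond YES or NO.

CNF form of G:
  S -> T0 T1 | T2 A | T2 B | T2 T1
  A -> T0 T1 | T2 A | T2 B | T2 T1 | T3 B | a
  B -> T0 T1 | T2 A | T2 B | T2 T1 | a
  T0 -> a
  T1 -> d
  T2 -> b
  T3 -> c

CYK table (by increasing span):
  cell(0,0) b: {T2}  orig:{}
  cell(1,1) b: {T2}  orig:{}
  cell(2,2) d: {T1}  orig:{}
  cell(0,1) bb: ∅
  cell(1,2) bd: {A,B,S}
  cell(0,2) bbd: {A,B,S}

S ∈ T[0,2] ⇒ YES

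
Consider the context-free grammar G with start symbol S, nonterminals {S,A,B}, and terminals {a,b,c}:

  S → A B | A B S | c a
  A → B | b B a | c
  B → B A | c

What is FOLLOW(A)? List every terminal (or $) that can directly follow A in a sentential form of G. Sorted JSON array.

FIRST iteration:
round 1:
  A via A→b B a: +{b}
  A via A→c: +{c}
  B via B→c: +{c}
  S via S→A B: +{b,c}
  S: {b,c}  A: {b,c}  B: {c}
round 2: done
  S: {b,c}  A: {b,c}  B: {c}

Compute FOLLOW by fixpoint:
initialize: $ ∈ FOLLOW(S)
[1]
  A→b B a: FOLLOW(B) ⊇ FIRST(a) = {a}; new: +{a}
  B→B A: FOLLOW(B) ⊇ FIRST(A) = {b,c}; new: +{b,c}
  B→B A: FOLLOW(A) ⊇ FOLLOW(B) ⊇ {a,b,c}; new: +{a,b,c}
  S→A B: FOLLOW(B) ⊇ FOLLOW(S) ⊇ {$}; new: +{$}
  S: {$}  A: {a,b,c}  B: {$,a,b,c}
[2]
  B→B A: FOLLOW(A) ⊇ FOLLOW(B) ⊇ {$,a,b,c}; new: +{$}
  S: {$}  A: {$,a,b,c}  B: {$,a,b,c}
[3] (no change)
  S: {$}  A: {$,a,b,c}  B: {$,a,b,c}

FOLLOW(A) = ["$", "a", "b", "c"]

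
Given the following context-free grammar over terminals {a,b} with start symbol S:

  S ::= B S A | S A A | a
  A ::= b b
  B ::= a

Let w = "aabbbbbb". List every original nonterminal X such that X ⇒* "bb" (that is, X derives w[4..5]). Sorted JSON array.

CNF form of G:
  S -> B X1 | S X2 | a
  A -> T0 T0
  B -> a
  T0 -> b
  X1 -> S A
  X2 -> A A

CYK table (by increasing span) (cells [i..j] with 4 ≤ i ≤ j ≤ 5 only):
  T[4,4] 'b' = {T0}  orig:{}
  T[5,5] 'b' = {T0}  orig:{}
  T[4,5] 'bb' = {A}

Original NTs in T[4,5] deriving "bb": ["A"]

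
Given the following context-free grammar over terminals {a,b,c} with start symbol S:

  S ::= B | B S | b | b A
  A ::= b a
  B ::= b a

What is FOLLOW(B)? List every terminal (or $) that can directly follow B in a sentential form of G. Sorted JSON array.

Compute FIRST by fixpoint:
[1]
  A via A→b a: +{b}
  B via B→b a: +{b}
  S via S→B: +{b}
  FIRST(S)={b}  FIRST(A)={b}  FIRST(B)={b}
[2] (no change)
  FIRST(S)={b}  FIRST(A)={b}  FIRST(B)={b}

FOLLOW iteration:
seed FOLLOW(S) with $
round 1:
  S→B: FOLLOW(B) ⊇ FOLLOW(S) ⊇ {$}; new: +{$}
  S→B S: FOLLOW(B) ⊇ FIRST(S) = {b}; new: +{b}
  S→b A: FOLLOW(A) ⊇ FOLLOW(S) ⊇ {$}; new: +{$}
  S: {$}  A: {$}  B: {$,b}
round 2: done
  S: {$}  A: {$}  B: {$,b}

FOLLOW(B) = ["$", "b"]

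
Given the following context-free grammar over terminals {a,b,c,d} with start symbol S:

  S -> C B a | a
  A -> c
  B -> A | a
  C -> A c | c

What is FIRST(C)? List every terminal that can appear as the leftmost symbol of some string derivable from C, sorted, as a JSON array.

Compute FIRST by fixpoint:
[1]
  A via A→c: +{c}
  B via B→A: +{c}
  B via B→a: +{a}
  C via C→A c: +{c}
  S via S→C B a: +{c}
  S via S→a: +{a}
  FIRST(S)={a,c}  FIRST(A)={c}  FIRST(B)={a,c}  FIRST(C)={c}
[2] — fixpoint
  FIRST(S)={a,c}  FIRST(A)={c}  FIRST(B)={a,c}  FIRST(C)={c}

FIRST(C) = ["c"]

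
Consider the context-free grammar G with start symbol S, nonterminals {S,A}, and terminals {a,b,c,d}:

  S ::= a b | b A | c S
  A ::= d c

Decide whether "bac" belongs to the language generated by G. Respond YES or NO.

CNF form of G:
  S -> T1 S | T2 T3 | T3 A
  A -> T0 T1
  T0 -> d
  T1 -> c
  T2 -> a
  T3 -> b

CYK fill:
  cell(0,0) b: {T3}  orig:{}
  cell(1,1) a: {T2}  orig:{}
  cell(2,2) c: {T1}  orig:{}
  cell(0,1) ba: ∅
  cell(1,2) ac: ∅
  cell(0,2) bac: ∅

S ∉ T[0,2] ⇒ NO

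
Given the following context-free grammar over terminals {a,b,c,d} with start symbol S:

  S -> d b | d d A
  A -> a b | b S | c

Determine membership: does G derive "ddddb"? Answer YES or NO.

Convert to CNF:
  S -> T2 T1 | T2 X3
  A -> T0 T1 | T1 S | c
  T0 -> a
  T1 -> b
  T2 -> d
  X3 -> T2 A

CYK table (by increasing span):
  T[0,0] 'd' = {T2}  orig:{}
  T[1,1] 'd' = {T2}  orig:{}
  T[2,2] 'd' = {T2}  orig:{}
  T[3,3] 'd' = {T2}  orig:{}
  T[4,4] 'b' = {T1}  orig:{}
  T[0,1] 'dd' = ∅
  T[1,2] 'dd' = ∅
  T[2,3] 'dd' = ∅
  T[3,4] 'db' = {S}
  T[0,2] 'ddd' = ∅
  T[1,3] 'ddd' = ∅
  T[2,4] 'ddb' = ∅
  T[0,3] 'dddd' = ∅
  T[1,4] 'dddb' = ∅
  T[0,4] 'ddddb' = ∅

S ∉ T[0,4] ⇒ NO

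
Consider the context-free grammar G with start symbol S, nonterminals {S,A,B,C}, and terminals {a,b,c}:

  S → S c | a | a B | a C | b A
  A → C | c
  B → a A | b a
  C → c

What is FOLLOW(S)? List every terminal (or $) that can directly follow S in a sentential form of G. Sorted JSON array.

Compute FIRST by fixpoint:
pass 1:
  A via A→c: +{c}
  B via B→a A: +{a}
  B via B→b a: +{b}
  C via C→c: +{c}
  S via S→a: +{a}
  S via S→b A: +{b}
  FIRST(S)={a,b}  FIRST(A)={c}  FIRST(B)={a,b}  FIRST(C)={c}
pass 2: done
  FIRST(S)={a,b}  FIRST(A)={c}  FIRST(B)={a,b}  FIRST(C)={c}

FOLLOW sets:
FOLLOW(S) := {$}
round 1:
  S→S c: FOLLOW(S) ⊇ FIRST(c) = {c}; new: +{c}
  S→a B: FOLLOW(B) ⊇ FOLLOW(S) ⊇ {$,c}; new: +{$,c}
  S→a C: FOLLOW(C) ⊇ FOLLOW(S) ⊇ {$,c}; new: +{$,c}
  S→b A: FOLLOW(A) ⊇ FOLLOW(S) ⊇ {$,c}; new: +{$,c}
  S: {$,c}  A: {$,c}  B: {$,c}  C: {$,c}
round 2: (no change)
  S: {$,c}  A: {$,c}  B: {$,c}  C: {$,c}

FOLLOW(S) = ["$", "c"]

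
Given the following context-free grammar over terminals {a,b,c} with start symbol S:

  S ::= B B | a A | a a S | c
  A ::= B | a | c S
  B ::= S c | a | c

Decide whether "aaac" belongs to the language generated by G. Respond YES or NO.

Convert to CNF:
  S -> B B | T1 A | T1 X2 | c
  A -> S T0 | T0 S | a | c
  B -> S T0 | a | c
  T0 -> c
  T1 -> a
  X2 -> T1 S

CYK table (by increasing span):
  [0..0]={A,B,T1}  "a"  orig:{A,B}
  [1..1]={A,B,T1}  "a"  orig:{A,B}
  [2..2]={A,B,T1}  "a"  orig:{A,B}
  [3..3]={A,B,S,T0}  "c"  orig:{A,B,S}
  [0..1]={S}  "aa"
  [1..2]={S}  "aa"
  [2..3]={S,X2}  "ac"  orig:{S}
  [0..2]={X2}  "aaa"  orig:{}
  [1..3]={A,B,S,X2}  "aac"  orig:{A,B,S}
  [0..3]={S,X2}  "aaac"  orig:{S}

S ∈ T[0,3] ⇒ YES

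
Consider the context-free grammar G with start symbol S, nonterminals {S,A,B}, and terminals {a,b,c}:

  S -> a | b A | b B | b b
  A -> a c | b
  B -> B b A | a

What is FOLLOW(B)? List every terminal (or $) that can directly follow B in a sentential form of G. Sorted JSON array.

Compute FIRST by fixpoint:
iter 1:
  A via A→a c: +{a}
  A via A→b: +{b}
  B via B→a: +{a}
  S via S→a: +{a}
  S via S→b A: +{b}
  FIRST(S)={a,b}  FIRST(A)={a,b}  FIRST(B)={a}
iter 2: done
  FIRST(S)={a,b}  FIRST(A)={a,b}  FIRST(B)={a}

Compute FOLLOW by fixpoint:
FOLLOW(S) := {$}
round 1:
  B→B b A: FOLLOW(B) ⊇ FIRST(b) = {b}; new: +{b}
  B→B b A: FOLLOW(A) ⊇ FOLLOW(B) ⊇ {b}; new: +{b}
  S→b A: FOLLOW(A) ⊇ FOLLOW(S) ⊇ {$}; new: +{$}
  S→b B: FOLLOW(B) ⊇ FOLLOW(S) ⊇ {$}; new: +{$}
  FOLLOW(S)={$}  FOLLOW(A)={$,b}  FOLLOW(B)={$,b}
round 2: done
  FOLLOW(S)={$}  FOLLOW(A)={$,b}  FOLLOW(B)={$,b}

FOLLOW(B) = ["$", "b"]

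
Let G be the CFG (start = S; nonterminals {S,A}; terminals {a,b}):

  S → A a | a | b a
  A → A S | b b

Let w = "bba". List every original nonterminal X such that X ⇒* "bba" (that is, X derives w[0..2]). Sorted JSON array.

CNF form of G:
  S -> A T1 | T0 T1 | a
  A -> A S | T0 T0
  T0 -> b
  T1 -> a

CYK fill, restricted to cells inside w[0..2]:
  cell(0,0) b: {T0}  orig:{}
  cell(1,1) b: {T0}  orig:{}
  cell(2,2) a: {S,T1}  orig:{S}
  cell(0,1) bb: {A}
  cell(1,2) ba: {S}
  cell(0,2) bba: {A,S}

Original NTs in T[0,2] deriving "bba": ["A", "S"]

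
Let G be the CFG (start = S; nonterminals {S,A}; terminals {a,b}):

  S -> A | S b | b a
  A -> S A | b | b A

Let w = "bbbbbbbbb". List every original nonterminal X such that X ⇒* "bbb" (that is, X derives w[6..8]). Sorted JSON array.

Convert to CNF:
  S -> S A | S T0 | T0 A | T0 T1 | b
  A -> S A | T0 A | b
  T0 -> b
  T1 -> a

Fill CYK table bottom-up (cells [i..j] with 6 ≤ i ≤ j ≤ 8 only):
  [6..6]={A,S,T0}  "b"  orig:{A,S}
  [7..7]={A,S,T0}  "b"  orig:{A,S}
  [8..8]={A,S,T0}  "b"  orig:{A,S}
  [6..7]={A,S}  "bb"
  [7..8]={A,S}  "bb"
  [6..8]={A,S}  "bbb"

Original NTs in T[6,8] deriving "bbb": ["A", "S"]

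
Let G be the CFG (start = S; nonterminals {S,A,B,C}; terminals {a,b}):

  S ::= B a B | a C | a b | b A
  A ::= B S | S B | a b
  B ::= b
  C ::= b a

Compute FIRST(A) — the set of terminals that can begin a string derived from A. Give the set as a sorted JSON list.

Compute FIRST by fixpoint:
pass 1:
  A via A→a b: +{a}
  B via B→b: +{b}
  C via C→b a: +{b}
  S via S→B a B: +{b}
  S via S→a C: +{a}
  FIRST[S]={a,b}  FIRST[A]={a}  FIRST[B]={b}  FIRST[C]={b}
pass 2:
  A via A→B S: +{b}
  FIRST[S]={a,b}  FIRST[A]={a,b}  FIRST[B]={b}  FIRST[C]={b}
pass 3: (no change)
  FIRST[S]={a,b}  FIRST[A]={a,b}  FIRST[B]={b}  FIRST[C]={b}

FIRST(A) = ["a", "b"]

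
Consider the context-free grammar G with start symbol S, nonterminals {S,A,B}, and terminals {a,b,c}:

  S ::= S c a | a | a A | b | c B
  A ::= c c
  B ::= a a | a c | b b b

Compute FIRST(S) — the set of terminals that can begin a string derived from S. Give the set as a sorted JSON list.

Compute FIRST by fixpoint:
iter 1:
  A via A→c c: +{c}
  B via B→a a: +{a}
  B via B→b b b: +{b}
  S via S→a: +{a}
  S via S→b: +{b}
  S via S→c B: +{c}
  S: {a,b,c}  A: {c}  B: {a,b}
iter 2: done
  S: {a,b,c}  A: {c}  B: {a,b}

FIRST(S) = ["a", "b", "c"]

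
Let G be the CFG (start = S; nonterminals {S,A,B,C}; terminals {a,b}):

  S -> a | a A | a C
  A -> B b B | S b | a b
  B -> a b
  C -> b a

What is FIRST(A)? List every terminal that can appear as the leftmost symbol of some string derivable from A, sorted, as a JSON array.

FIRST sets, iterate to fixpoint:
[1]
  A via A→a b: +{a}
  B via B→a b: +{a}
  C via C→b a: +{b}
  S via S→a: +{a}
  FIRST[S]={a}  FIRST[A]={a}  FIRST[B]={a}  FIRST[C]={b}
[2] (no change)
  FIRST[S]={a}  FIRST[A]={a}  FIRST[B]={a}  FIRST[C]={b}

FIRST(A) = ["a"]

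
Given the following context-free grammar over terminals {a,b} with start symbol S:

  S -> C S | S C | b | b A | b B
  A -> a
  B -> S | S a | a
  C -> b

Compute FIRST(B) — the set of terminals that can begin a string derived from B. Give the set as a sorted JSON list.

FIRST sets, iterate to fixpoint:
pass 1:
  A via A→a: +{a}
  B via B→a: +{a}
  C via C→b: +{b}
  S via S→C S: +{b}
  FIRST[S]={b}  FIRST[A]={a}  FIRST[B]={a}  FIRST[C]={b}
pass 2:
  B via B→S: +{b}
  FIRST[S]={b}  FIRST[A]={a}  FIRST[B]={a,b}  FIRST[C]={b}
pass 3: — fixpoint
  FIRST[S]={b}  FIRST[A]={a}  FIRST[B]={a,b}  FIRST[C]={b}

FIRST(B) = ["a", "b"]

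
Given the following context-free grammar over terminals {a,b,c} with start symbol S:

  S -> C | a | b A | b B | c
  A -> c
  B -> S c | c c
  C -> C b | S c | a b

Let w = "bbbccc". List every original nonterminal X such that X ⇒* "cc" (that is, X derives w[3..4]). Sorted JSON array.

CNF form of G:
  S -> C T1 | S T0 | T1 A | T1 B | T2 T1 | a | c
  A -> c
  B -> S T0 | T0 T0
  C -> C T1 | S T0 | T2 T1
  T0 -> c
  T1 -> b
  T2 -> a

CYK fill, restricted to cells inside w[3..4]:
  [3..3]={A,S,T0}  "c"  orig:{A,S}
  [4..4]={A,S,T0}  "c"  orig:{A,S}
  [3..4]={B,C,S}  "cc"

Original NTs in T[3,4] deriving "cc": ["B", "C", "S"]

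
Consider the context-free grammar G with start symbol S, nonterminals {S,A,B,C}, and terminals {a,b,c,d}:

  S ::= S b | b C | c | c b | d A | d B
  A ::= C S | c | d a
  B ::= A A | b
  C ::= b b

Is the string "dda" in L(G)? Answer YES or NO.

CNF form of G:
  S -> S T2 | T0 A | T0 B | T2 C | T3 T2 | c
  A -> C S | T0 T1 | c
  B -> A A | b
  C -> T2 T2
  T0 -> d
  T1 -> a
  T2 -> b
  T3 -> c

CYK fill:
  [0..0]={T0}  "d"  orig:{}
  [1..1]={T0}  "d"  orig:{}
  [2..2]={T1}  "a"  orig:{}
  [0..1]=∅  "dd"
  [1..2]={A}  "da"
  [0..2]={S}  "dda"

S ∈ T[0,2] ⇒ YES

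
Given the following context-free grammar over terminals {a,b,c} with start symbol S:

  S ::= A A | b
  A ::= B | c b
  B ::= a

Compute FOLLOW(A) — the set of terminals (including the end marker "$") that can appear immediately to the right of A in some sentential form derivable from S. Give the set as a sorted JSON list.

Compute FIRST by fixpoint:
round 1:
  A via A→c b: +{c}
  B via B→a: +{a}
  S via S→A A: +{c}
  S via S→b: +{b}
  FIRST[S]={b,c}  FIRST[A]={c}  FIRST[B]={a}
round 2:
  A via A→B: +{a}
  S via S→A A: +{a}
  FIRST[S]={a,b,c}  FIRST[A]={a,c}  FIRST[B]={a}
round 3: (no change)
  FIRST[S]={a,b,c}  FIRST[A]={a,c}  FIRST[B]={a}

FOLLOW sets:
seed FOLLOW(S) with $
[1]
  S→A A: FOLLOW(A) ⊇ FIRST(A) = {a,c}; new: +{a,c}
  S→A A: FOLLOW(A) ⊇ FOLLOW(S) ⊇ {$}; new: +{$}
  S: {$}  A: {$,a,c}  B: {}
[2]
  A→B: FOLLOW(B) ⊇ FOLLOW(A) ⊇ {$,a,c}; new: +{$,a,c}
  S: {$}  A: {$,a,c}  B: {$,a,c}
[3] done
  S: {$}  A: {$,a,c}  B: {$,a,c}

FOLLOW(A) = ["$", "a", "c"]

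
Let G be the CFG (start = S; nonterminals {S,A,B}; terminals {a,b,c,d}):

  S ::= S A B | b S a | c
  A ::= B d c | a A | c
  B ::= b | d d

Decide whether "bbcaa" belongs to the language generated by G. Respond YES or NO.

Convert to CNF:
  S -> S X5 | T3 X6 | c
  A -> B X4 | T2 A | c
  B -> T0 T0 | b
  T0 -> d
  T1 -> c
  T2 -> a
  T3 -> b
  X4 -> T0 T1
  X5 -> A B
  X6 -> S T2

CYK fill:
  cell(0,0) b: {B,T3}  orig:{B}
  cell(1,1) b: {B,T3}  orig:{B}
  cell(2,2) c: {A,S,T1}  orig:{A,S}
  cell(3,3) a: {T2}  orig:{}
  cell(4,4) a: {T2}  orig:{}
  cell(0,1) bb: ∅
  cell(1,2) bc: ∅
  cell(2,3) ca: {X6}  orig:{}
  cell(3,4) aa: ∅
  cell(0,2) bbc: ∅
  cell(1,3) bca: {S}
  cell(2,4) caa: ∅
  cell(0,3) bbca: ∅
  cell(1,4) bcaa: {X6}  orig:{}
  cell(0,4) bbcaa: {S}

S ∈ T[0,4] ⇒ YES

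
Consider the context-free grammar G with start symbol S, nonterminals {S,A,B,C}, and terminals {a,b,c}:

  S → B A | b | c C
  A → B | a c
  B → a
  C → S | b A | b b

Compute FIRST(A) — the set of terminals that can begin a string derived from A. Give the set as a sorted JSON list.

Compute FIRST by fixpoint:
round 1:
  A via A→a c: +{a}
  B via B→a: +{a}
  C via C→b A: +{b}
  S via S→B A: +{a}
  S via S→b: +{b}
  S via S→c C: +{c}
  S: {a,b,c}  A: {a}  B: {a}  C: {b}
round 2:
  C via C→S: +{a,c}
  S: {a,b,c}  A: {a}  B: {a}  C: {a,b,c}
round 3: done
  S: {a,b,c}  A: {a}  B: {a}  C: {a,b,c}

FIRST(A) = ["a"]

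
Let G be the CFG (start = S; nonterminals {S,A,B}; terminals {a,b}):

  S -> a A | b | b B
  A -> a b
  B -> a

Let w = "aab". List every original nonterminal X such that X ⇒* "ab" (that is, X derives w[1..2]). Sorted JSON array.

CNF form of G:
  S -> T0 A | T1 B | b
  A -> T0 T1
  B -> a
  T0 -> a
  T1 -> b

Fill CYK table bottom-up, restricted to cells inside w[1..2]:
  T[1,1] 'a' = {B,T0}  orig:{B}
  T[2,2] 'b' = {S,T1}  orig:{S}
  T[1,2] 'ab' = {A}

Original NTs in T[1,2] deriving "ab": ["A"]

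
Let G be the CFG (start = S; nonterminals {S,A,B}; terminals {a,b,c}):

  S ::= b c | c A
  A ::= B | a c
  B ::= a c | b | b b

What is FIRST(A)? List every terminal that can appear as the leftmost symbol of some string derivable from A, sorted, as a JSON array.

Compute FIRST by fixpoint:
pass 1:
  A via A→a c: +{a}
  B via B→a c: +{a}
  B via B→b: +{b}
  S via S→b c: +{b}
  S via S→c A: +{c}
  S: {b,c}  A: {a}  B: {a,b}
pass 2:
  A via A→B: +{b}
  S: {b,c}  A: {a,b}  B: {a,b}
pass 3: done
  S: {b,c}  A: {a,b}  B: {a,b}

FIRST(A) = ["a", "b"]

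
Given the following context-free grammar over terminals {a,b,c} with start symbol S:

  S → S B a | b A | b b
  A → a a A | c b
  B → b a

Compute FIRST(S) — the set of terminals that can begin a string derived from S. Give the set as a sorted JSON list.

FIRST iteration:
iter 1:
  A via A→a a A: +{a}
  A via A→c b: +{c}
  B via B→b a: +{b}
  S via S→b A: +{b}
  S: {b}  A: {a,c}  B: {b}
iter 2: (no change)
  S: {b}  A: {a,c}  B: {b}

FIRST(S) = ["b"]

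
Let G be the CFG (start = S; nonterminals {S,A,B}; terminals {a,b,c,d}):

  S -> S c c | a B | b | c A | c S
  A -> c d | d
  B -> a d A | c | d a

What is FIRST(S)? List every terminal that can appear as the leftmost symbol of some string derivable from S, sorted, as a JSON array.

Compute FIRST by fixpoint:
pass 1:
  A via A→c d: +{c}
  A via A→d: +{d}
  B via B→a d A: +{a}
  B via B→c: +{c}
  B via B→d a: +{d}
  S via S→a B: +{a}
  S via S→b: +{b}
  S via S→c A: +{c}
  FIRST(S)={a,b,c}  FIRST(A)={c,d}  FIRST(B)={a,c,d}
pass 2: done
  FIRST(S)={a,b,c}  FIRST(A)={c,d}  FIRST(B)={a,c,d}

FIRST(S) = ["a", "b", "c"]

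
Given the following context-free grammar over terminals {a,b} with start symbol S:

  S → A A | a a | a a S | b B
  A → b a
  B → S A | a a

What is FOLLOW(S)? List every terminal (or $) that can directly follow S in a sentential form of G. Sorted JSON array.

Compute FIRST by fixpoint:
pass 1:
  A via A→b a: +{b}
  B via B→a a: +{a}
  S via S→A A: +{b}
  S via S→a a: +{a}
  S: {a,b}  A: {b}  B: {a}
pass 2:
  B via B→S A: +{b}
  S: {a,b}  A: {b}  B: {a,b}
pass 3: (stable)
  S: {a,b}  A: {b}  B: {a,b}

FOLLOW sets:
initialize: $ ∈ FOLLOW(S)
[1]
  B→S A: FOLLOW(S) ⊇ FIRST(A) = {b}; new: +{b}
  S→A A: FOLLOW(A) ⊇ FIRST(A) = {b}; new: +{b}
  S→A A: FOLLOW(A) ⊇ FOLLOW(S) ⊇ {$,b}; new: +{$}
  S→b B: FOLLOW(B) ⊇ FOLLOW(S) ⊇ {$,b}; new: +{$,b}
  FOLLOW[S]={$,b}  FOLLOW[A]={$,b}  FOLLOW[B]={$,b}
[2] — fixpoint
  FOLLOW[S]={$,b}  FOLLOW[A]={$,b}  FOLLOW[B]={$,b}

FOLLOW(S) = ["$", "b"]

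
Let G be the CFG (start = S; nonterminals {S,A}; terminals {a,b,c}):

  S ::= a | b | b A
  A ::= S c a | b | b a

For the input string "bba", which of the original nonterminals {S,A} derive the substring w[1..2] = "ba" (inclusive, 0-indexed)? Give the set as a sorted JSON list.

Convert to CNF:
  S -> T2 A | a | b
  A -> S X3 | T2 T1 | b
  T0 -> c
  T1 -> a
  T2 -> b
  X3 -> T0 T1

Fill CYK table bottom-up (cells [i..j] with 1 ≤ i ≤ j ≤ 2 only):
  cell(1,1) b: {A,S,T2}  orig:{A,S}
  cell(2,2) a: {S,T1}  orig:{S}
  cell(1,2) ba: {A}

Original NTs in T[1,2] deriving "ba": ["A"]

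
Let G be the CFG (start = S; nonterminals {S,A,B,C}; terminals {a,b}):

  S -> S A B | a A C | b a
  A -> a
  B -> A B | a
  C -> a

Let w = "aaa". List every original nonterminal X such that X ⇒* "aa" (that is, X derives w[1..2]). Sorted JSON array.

Convert to CNF:
  S -> S X2 | T0 X3 | T1 T0
  A -> a
  B -> A B | a
  C -> a
  T0 -> a
  T1 -> b
  X2 -> A B
  X3 -> A C

CYK table (by increasing span) (cells [i..j] with 1 ≤ i ≤ j ≤ 2 only):
  [1..1]={A,B,C,T0}  "a"  orig:{A,B,C}
  [2..2]={A,B,C,T0}  "a"  orig:{A,B,C}
  [1..2]={B,X2,X3}  "aa"  orig:{B}

Original NTs in T[1,2] deriving "aa": ["B"]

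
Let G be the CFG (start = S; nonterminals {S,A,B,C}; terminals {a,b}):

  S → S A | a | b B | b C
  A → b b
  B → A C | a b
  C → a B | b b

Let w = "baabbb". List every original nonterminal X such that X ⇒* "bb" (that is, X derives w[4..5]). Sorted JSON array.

Convert to CNF:
  S -> S A | T0 B | T0 C | a
  A -> T0 T0
  B -> A C | T1 T0
  C -> T0 T0 | T1 B
  T0 -> b
  T1 -> a

CYK table (by increasing span) (cells [i..j] with 4 ≤ i ≤ j ≤ 5 only):
  T[4,4] 'b' = {T0}  orig:{}
  T[5,5] 'b' = {T0}  orig:{}
  T[4,5] 'bb' = {A,C}

Original NTs in T[4,5] deriving "bb": ["A", "C"]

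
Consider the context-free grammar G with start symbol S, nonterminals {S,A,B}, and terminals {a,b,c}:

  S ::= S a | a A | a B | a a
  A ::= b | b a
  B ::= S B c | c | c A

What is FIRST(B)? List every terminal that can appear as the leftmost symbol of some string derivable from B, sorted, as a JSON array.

Compute FIRST by fixpoint:
round 1:
  A via A→b: +{b}
  B via B→c: +{c}
  S via S→a A: +{a}
  FIRST(S)={a}  FIRST(A)={b}  FIRST(B)={c}
round 2:
  B via B→S B c: +{a}
  FIRST(S)={a}  FIRST(A)={b}  FIRST(B)={a,c}
round 3: — fixpoint
  FIRST(S)={a}  FIRST(A)={b}  FIRST(B)={a,c}

FIRST(B) = ["a", "c"]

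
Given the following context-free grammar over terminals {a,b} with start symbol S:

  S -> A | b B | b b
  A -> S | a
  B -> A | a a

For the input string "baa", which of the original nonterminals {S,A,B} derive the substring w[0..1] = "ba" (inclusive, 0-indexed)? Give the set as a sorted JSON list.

Convert to CNF:
  S -> T0 B | T0 T0 | a
  A -> T0 B | T0 T0 | a
  B -> T0 B | T0 T0 | T1 T1 | a
  T0 -> b
  T1 -> a

Fill CYK table bottom-up (cells [i..j] with 0 ≤ i ≤ j ≤ 1 only):
  [0..0]={T0}  "b"  orig:{}
  [1..1]={A,B,S,T1}  "a"  orig:{A,B,S}
  [0..1]={A,B,S}  "ba"

Original NTs in T[0,1] deriving "ba": ["A", "B", "S"]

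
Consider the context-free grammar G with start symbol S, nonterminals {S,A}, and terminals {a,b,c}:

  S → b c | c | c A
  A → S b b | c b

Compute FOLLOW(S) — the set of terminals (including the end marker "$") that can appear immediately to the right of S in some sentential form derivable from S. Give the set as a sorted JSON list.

FIRST iteration:
pass 1:
  A via A→c b: +{c}
  S via S→b c: +{b}
  S via S→c: +{c}
  FIRST[S]={b,c}  FIRST[A]={c}
pass 2:
  A via A→S b b: +{b}
  FIRST[S]={b,c}  FIRST[A]={b,c}
pass 3: done
  FIRST[S]={b,c}  FIRST[A]={b,c}

Compute FOLLOW by fixpoint:
FOLLOW(S) := {$}
iter 1:
  A→S b b: FOLLOW(S) ⊇ FIRST(b) = {b}; new: +{b}
  S→c A: FOLLOW(A) ⊇ FOLLOW(S) ⊇ {$,b}; new: +{$,b}
  FOLLOW[S]={$,b}  FOLLOW[A]={$,b}
iter 2: (no change)
  FOLLOW[S]={$,b}  FOLLOW[A]={$,b}

FOLLOW(S) = ["$", "b"]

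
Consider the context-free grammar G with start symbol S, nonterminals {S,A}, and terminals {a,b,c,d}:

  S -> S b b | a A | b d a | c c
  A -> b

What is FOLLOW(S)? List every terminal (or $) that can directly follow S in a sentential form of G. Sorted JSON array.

FIRST iteration:
iter 1:
  A via A→b: +{b}
  S via S→a A: +{a}
  S via S→b d a: +{b}
  S via S→c c: +{c}
  S: {a,b,c}  A: {b}
iter 2: done
  S: {a,b,c}  A: {b}

FOLLOW sets:
FOLLOW(S) := {$}
pass 1:
  S→S b b: FOLLOW(S) ⊇ FIRST(b) = {b}; new: +{b}
  S→a A: FOLLOW(A) ⊇ FOLLOW(S) ⊇ {$,b}; new: +{$,b}
  FOLLOW(S)={$,b}  FOLLOW(A)={$,b}
pass 2: (no change)
  FOLLOW(S)={$,b}  FOLLOW(A)={$,b}

FOLLOW(S) = ["$", "b"]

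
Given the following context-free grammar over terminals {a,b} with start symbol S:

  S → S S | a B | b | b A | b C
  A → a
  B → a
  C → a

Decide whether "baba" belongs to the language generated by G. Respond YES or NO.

Convert to CNF:
  S -> S S | T0 B | T1 A | T1 C | b
  A -> a
  B -> a
  C -> a
  T0 -> a
  T1 -> b

CYK fill:
  T[0,0] 'b' = {S,T1}  orig:{S}
  T[1,1] 'a' = {A,B,C,T0}  orig:{A,B,C}
  T[2,2] 'b' = {S,T1}  orig:{S}
  T[3,3] 'a' = {A,B,C,T0}  orig:{A,B,C}
  T[0,1] 'ba' = {S}
  T[1,2] 'ab' = ∅
  T[2,3] 'ba' = {S}
  T[0,2] 'bab' = {S}
  T[1,3] 'aba' = ∅
  T[0,3] 'baba' = {S}

S ∈ T[0,3] ⇒ YES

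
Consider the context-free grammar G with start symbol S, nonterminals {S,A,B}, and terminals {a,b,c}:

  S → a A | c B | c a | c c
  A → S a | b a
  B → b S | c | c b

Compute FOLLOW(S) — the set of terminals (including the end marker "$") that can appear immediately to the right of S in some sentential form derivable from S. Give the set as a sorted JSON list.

FIRST sets, iterate to fixpoint:
pass 1:
  A via A→b a: +{b}
  B via B→b S: +{b}
  B via B→c: +{c}
  S via S→a A: +{a}
  S via S→c B: +{c}
  FIRST[S]={a,c}  FIRST[A]={b}  FIRST[B]={b,c}
pass 2:
  A via A→S a: +{a,c}
  FIRST[S]={a,c}  FIRST[A]={a,b,c}  FIRST[B]={b,c}
pass 3: (stable)
  FIRST[S]={a,c}  FIRST[A]={a,b,c}  FIRST[B]={b,c}

FOLLOW sets:
initialize: $ ∈ FOLLOW(S)
pass 1:
  A→S a: FOLLOW(S) ⊇ FIRST(a) = {a}; new: +{a}
  S→a A: FOLLOW(A) ⊇ FOLLOW(S) ⊇ {$,a}; new: +{$,a}
  S→c B: FOLLOW(B) ⊇ FOLLOW(S) ⊇ {$,a}; new: +{$,a}
  S: {$,a}  A: {$,a}  B: {$,a}
pass 2: (stable)
  S: {$,a}  A: {$,a}  B: {$,a}

FOLLOW(S) = ["$", "a"]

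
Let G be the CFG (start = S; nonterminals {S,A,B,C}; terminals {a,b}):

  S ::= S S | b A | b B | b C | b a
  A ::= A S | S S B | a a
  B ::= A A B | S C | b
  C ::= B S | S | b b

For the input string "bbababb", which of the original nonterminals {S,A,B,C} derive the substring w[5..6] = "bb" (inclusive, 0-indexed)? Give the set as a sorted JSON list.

Convert to CNF:
  S -> S S | T1 A | T1 B | T1 C | T1 T0
  A -> A S | S X2 | T0 T0
  B -> A X3 | S C | b
  C -> B S | S S | T1 A | T1 B | T1 C | T1 T0 | T1 T1
  T0 -> a
  T1 -> b
  X2 -> S B
  X3 -> A B

CYK table (by increasing span), restricted to cells inside w[5..6]:
  [5..5]={B,T1}  "b"  orig:{B}
  [6..6]={B,T1}  "b"  orig:{B}
  [5..6]={C,S}  "bb"

Original NTs in T[5,6] deriving "bb": ["C", "S"]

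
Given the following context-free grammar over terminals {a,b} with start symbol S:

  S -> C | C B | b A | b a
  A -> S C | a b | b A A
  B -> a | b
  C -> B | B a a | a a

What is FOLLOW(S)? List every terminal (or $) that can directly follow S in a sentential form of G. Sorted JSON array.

FIRST iteration:
round 1:
  A via A→a b: +{a}
  A via A→b A A: +{b}
  B via B→a: +{a}
  B via B→b: +{b}
  C via C→B: +{a,b}
  S via S→C: +{a,b}
  FIRST(S)={a,b}  FIRST(A)={a,b}  FIRST(B)={a,b}  FIRST(C)={a,b}
round 2: (no change)
  FIRST(S)={a,b}  FIRST(A)={a,b}  FIRST(B)={a,b}  FIRST(C)={a,b}

Compute FOLLOW by fixpoint:
seed FOLLOW(S) with $
pass 1:
  A→S C: FOLLOW(S) ⊇ FIRST(C) = {a,b}; new: +{a,b}
  A→b A A: FOLLOW(A) ⊇ FIRST(A) = {a,b}; new: +{a,b}
  C→B a a: FOLLOW(B) ⊇ FIRST(a) = {a}; new: +{a}
  S→C: FOLLOW(C) ⊇ FOLLOW(S) ⊇ {$,a,b}; new: +{$,a,b}
  S→C B: FOLLOW(B) ⊇ FOLLOW(S) ⊇ {$,a,b}; new: +{$,b}
  S→b A: FOLLOW(A) ⊇ FOLLOW(S) ⊇ {$,a,b}; new: +{$}
  S: {$,a,b}  A: {$,a,b}  B: {$,a,b}  C: {$,a,b}
pass 2: — fixpoint
  S: {$,a,b}  A: {$,a,b}  B: {$,a,b}  C: {$,a,b}

FOLLOW(S) = ["$", "a", "b"]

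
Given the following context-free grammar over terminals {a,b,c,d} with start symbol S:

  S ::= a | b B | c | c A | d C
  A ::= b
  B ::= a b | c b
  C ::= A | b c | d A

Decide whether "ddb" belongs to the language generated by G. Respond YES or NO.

CNF form of G:
  S -> T1 B | T2 A | T3 C | a | c
  A -> b
  B -> T0 T1 | T2 T1
  C -> T1 T2 | T3 A | b
  T0 -> a
  T1 -> b
  T2 -> c
  T3 -> d

Fill CYK table bottom-up:
  cell(0,0) d: {T3}  orig:{}
  cell(1,1) d: {T3}  orig:{}
  cell(2,2) b: {A,C,T1}  orig:{A,C}
  cell(0,1) dd: ∅
  cell(1,2) db: {C,S}
  cell(0,2) ddb: {S}

S ∈ T[0,2] ⇒ YES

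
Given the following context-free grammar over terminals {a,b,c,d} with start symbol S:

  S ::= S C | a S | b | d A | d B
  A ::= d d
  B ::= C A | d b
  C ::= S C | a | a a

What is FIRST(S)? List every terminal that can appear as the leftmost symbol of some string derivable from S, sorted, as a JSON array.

Compute FIRST by fixpoint:
round 1:
  A via A→d d: +{d}
  B via B→d b: +{d}
  C via C→a: +{a}
  S via S→a S: +{a}
  S via S→b: +{b}
  S via S→d A: +{d}
  FIRST(S)={a,b,d}  FIRST(A)={d}  FIRST(B)={d}  FIRST(C)={a}
round 2:
  B via B→C A: +{a}
  C via C→S C: +{b,d}
  FIRST(S)={a,b,d}  FIRST(A)={d}  FIRST(B)={a,d}  FIRST(C)={a,b,d}
round 3:
  B via B→C A: +{b}
  FIRST(S)={a,b,d}  FIRST(A)={d}  FIRST(B)={a,b,d}  FIRST(C)={a,b,d}
round 4: (no change)
  FIRST(S)={a,b,d}  FIRST(A)={d}  FIRST(B)={a,b,d}  FIRST(C)={a,b,d}

FIRST(S) = ["a", "b", "d"]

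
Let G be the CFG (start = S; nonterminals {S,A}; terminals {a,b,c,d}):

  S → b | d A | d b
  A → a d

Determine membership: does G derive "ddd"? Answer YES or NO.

Convert to CNF:
  S -> T1 A | T1 T2 | b
  A -> T0 T1
  T0 -> a
  T1 -> d
  T2 -> b

CYK fill:
  cell(0,0) d: {T1}  orig:{}
  cell(1,1) d: {T1}  orig:{}
  cell(2,2) d: {T1}  orig:{}
  cell(0,1) dd: ∅
  cell(1,2) dd: ∅
  cell(0,2) ddd: ∅

S ∉ T[0,2] ⇒ NO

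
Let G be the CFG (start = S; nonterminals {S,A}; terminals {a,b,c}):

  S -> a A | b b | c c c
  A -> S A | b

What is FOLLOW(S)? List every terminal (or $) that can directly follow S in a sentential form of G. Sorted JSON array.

FIRST iteration:
round 1:
  A via A→b: +{b}
  S via S→a A: +{a}
  S via S→b b: +{b}
  S via S→c c c: +{c}
  S: {a,b,c}  A: {b}
round 2:
  A via A→S A: +{a,c}
  S: {a,b,c}  A: {a,b,c}
round 3: (no change)
  S: {a,b,c}  A: {a,b,c}

FOLLOW iteration:
FOLLOW(S) := {$}
pass 1:
  A→S A: FOLLOW(S) ⊇ FIRST(A) = {a,b,c}; new: +{a,b,c}
  S→a A: FOLLOW(A) ⊇ FOLLOW(S) ⊇ {$,a,b,c}; new: +{$,a,b,c}
  S: {$,a,b,c}  A: {$,a,b,c}
pass 2: (stable)
  S: {$,a,b,c}  A: {$,a,b,c}

FOLLOW(S) = ["$", "a", "b", "c"]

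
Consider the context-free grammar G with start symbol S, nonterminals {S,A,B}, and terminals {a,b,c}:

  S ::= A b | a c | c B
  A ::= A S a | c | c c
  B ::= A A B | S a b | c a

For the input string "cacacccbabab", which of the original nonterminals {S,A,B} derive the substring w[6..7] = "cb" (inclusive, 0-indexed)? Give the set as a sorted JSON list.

CNF form of G:
  S -> A T2 | T0 T1 | T1 B
  A -> A X3 | T1 T1 | c
  B -> A X4 | S X5 | T1 T0
  T0 -> a
  T1 -> c
  T2 -> b
  X3 -> S T0
  X4 -> A B
  X5 -> T0 T2

CYK table (by increasing span) — only the sub-triangle for w[6..7]:
  cell(6,6) c: {A,T1}  orig:{A}
  cell(7,7) b: {T2}  orig:{}
  cell(6,7) cb: {S}

Original NTs in T[6,7] deriving "cb": ["S"]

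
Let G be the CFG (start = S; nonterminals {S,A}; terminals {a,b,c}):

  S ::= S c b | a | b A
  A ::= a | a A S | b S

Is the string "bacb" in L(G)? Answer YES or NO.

CNF form of G:
  S -> S X4 | T1 A | a
  A -> T0 X3 | T1 S | a
  T0 -> a
  T1 -> b
  T2 -> c
  X3 -> A S
  X4 -> T2 T1

CYK fill:
  T[0,0] 'b' = {T1}  orig:{}
  T[1,1] 'a' = {A,S,T0}  orig:{A,S}
  T[2,2] 'c' = {T2}  orig:{}
  T[3,3] 'b' = {T1}  orig:{}
  T[0,1] 'ba' = {A,S}
  T[1,2] 'ac' = ∅
  T[2,3] 'cb' = {X4}  orig:{}
  T[0,2] 'bac' = ∅
  T[1,3] 'acb' = {S}
  T[0,3] 'bacb' = {A,S}

S ∈ T[0,3] ⇒ YES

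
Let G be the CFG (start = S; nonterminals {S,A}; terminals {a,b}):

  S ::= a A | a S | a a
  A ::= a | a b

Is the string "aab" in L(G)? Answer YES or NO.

Convert to CNF:
  S -> T0 A | T0 S | T0 T0
  A -> T0 T1 | a
  T0 -> a
  T1 -> b

Fill CYK table bottom-up:
  [0..0]={A,T0}  "a"  orig:{A}
  [1..1]={A,T0}  "a"  orig:{A}
  [2..2]={T1}  "b"  orig:{}
  [0..1]={S}  "aa"
  [1..2]={A}  "ab"
  [0..2]={S}  "aab"

S ∈ T[0,2] ⇒ YES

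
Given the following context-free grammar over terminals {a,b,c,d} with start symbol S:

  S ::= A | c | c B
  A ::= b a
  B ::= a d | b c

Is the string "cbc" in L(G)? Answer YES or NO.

CNF form of G:
  S -> T0 T1 | T3 B | c
  A -> T0 T1
  B -> T0 T3 | T1 T2
  T0 -> b
  T1 -> a
  T2 -> d
  T3 -> c

Fill CYK table bottom-up:
  [0..0]={S,T3}  "c"  orig:{S}
  [1..1]={T0}  "b"  orig:{}
  [2..2]={S,T3}  "c"  orig:{S}
  [0..1]=∅  "cb"
  [1..2]={B}  "bc"
  [0..2]={S}  "cbc"

S ∈ T[0,2] ⇒ YES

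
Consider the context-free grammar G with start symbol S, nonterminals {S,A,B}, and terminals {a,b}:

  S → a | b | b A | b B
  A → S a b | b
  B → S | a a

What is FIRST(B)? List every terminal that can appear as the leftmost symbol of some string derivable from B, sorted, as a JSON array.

FIRST sets, iterate to fixpoint:
iter 1:
  A via A→b: +{b}
  B via B→a a: +{a}
  S via S→a: +{a}
  S via S→b: +{b}
  FIRST(S)={a,b}  FIRST(A)={b}  FIRST(B)={a}
iter 2:
  A via A→S a b: +{a}
  B via B→S: +{b}
  FIRST(S)={a,b}  FIRST(A)={a,b}  FIRST(B)={a,b}
iter 3: — fixpoint
  FIRST(S)={a,b}  FIRST(A)={a,b}  FIRST(B)={a,b}

FIRST(B) = ["a", "b"]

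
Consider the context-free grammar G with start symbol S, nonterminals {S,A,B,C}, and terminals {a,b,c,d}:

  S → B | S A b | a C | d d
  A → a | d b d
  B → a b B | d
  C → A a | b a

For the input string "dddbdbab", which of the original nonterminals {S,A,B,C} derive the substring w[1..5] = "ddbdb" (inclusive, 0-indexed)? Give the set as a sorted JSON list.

Convert to CNF:
  S -> S X5 | T0 T0 | T2 C | T2 X6 | d
  A -> T0 X3 | a
  B -> T2 X4 | d
  C -> A T2 | T1 T2
  T0 -> d
  T1 -> b
  T2 -> a
  X3 -> T1 T0
  X4 -> T1 B
  X5 -> A T1
  X6 -> T1 B

CYK table (by increasing span) — only the sub-triangle for w[1..5]:
  cell(1,1) d: {B,S,T0}  orig:{B,S}
  cell(2,2) d: {B,S,T0}  orig:{B,S}
  cell(3,3) b: {T1}  orig:{}
  cell(4,4) d: {B,S,T0}  orig:{B,S}
  cell(5,5) b: {T1}  orig:{}
  cell(1,2) dd: {S}
  cell(2,3) db: ∅
  cell(3,4) bd: {X3,X4,X6}  orig:{}
  cell(4,5) db: ∅
  cell(1,3) ddb: ∅
  cell(2,4) dbd: {A}
  cell(3,5) bdb: ∅
  cell(1,4) ddbd: ∅
  cell(2,5) dbdb: {X5}  orig:{}
  cell(1,5) ddbdb: {S}

Original NTs in T[1,5] deriving "ddbdb": ["S"]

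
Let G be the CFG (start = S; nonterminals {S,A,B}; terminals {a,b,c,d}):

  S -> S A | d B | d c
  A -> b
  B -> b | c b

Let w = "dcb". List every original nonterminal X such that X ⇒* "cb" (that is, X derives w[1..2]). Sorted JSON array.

Convert to CNF:
  S -> S A | T2 B | T2 T0
  A -> b
  B -> T0 T1 | b
  T0 -> c
  T1 -> b
  T2 -> d

CYK table (by increasing span), restricted to cells inside w[1..2]:
  cell(1,1) c: {T0}  orig:{}
  cell(2,2) b: {A,B,T1}  orig:{A,B}
  cell(1,2) cb: {B}

Original NTs in T[1,2] deriving "cb": ["B"]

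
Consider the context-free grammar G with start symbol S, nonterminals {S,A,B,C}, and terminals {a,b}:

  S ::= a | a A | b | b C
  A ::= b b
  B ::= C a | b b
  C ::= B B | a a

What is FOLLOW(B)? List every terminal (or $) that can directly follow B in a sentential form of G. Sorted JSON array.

Compute FIRST by fixpoint:
round 1:
  A via A→b b: +{b}
  B via B→b b: +{b}
  C via C→B B: +{b}
  C via C→a a: +{a}
  S via S→a: +{a}
  S via S→b: +{b}
  FIRST[S]={a,b}  FIRST[A]={b}  FIRST[B]={b}  FIRST[C]={a,b}
round 2:
  B via B→C a: +{a}
  FIRST[S]={a,b}  FIRST[A]={b}  FIRST[B]={a,b}  FIRST[C]={a,b}
round 3: done
  FIRST[S]={a,b}  FIRST[A]={b}  FIRST[B]={a,b}  FIRST[C]={a,b}

Compute FOLLOW by fixpoint:
initialize: $ ∈ FOLLOW(S)
round 1:
  B→C a: FOLLOW(C) ⊇ FIRST(a) = {a}; new: +{a}
  C→B B: FOLLOW(B) ⊇ FIRST(B) = {a,b}; new: +{a,b}
  S→a A: FOLLOW(A) ⊇ FOLLOW(S) ⊇ {$}; new: +{$}
  S→b C: FOLLOW(C) ⊇ FOLLOW(S) ⊇ {$}; new: +{$}
  S: {$}  A: {$}  B: {a,b}  C: {$,a}
round 2:
  C→B B: FOLLOW(B) ⊇ FOLLOW(C) ⊇ {$,a}; new: +{$}
  S: {$}  A: {$}  B: {$,a,b}  C: {$,a}
round 3: (stable)
  S: {$}  A: {$}  B: {$,a,b}  C: {$,a}

FOLLOW(B) = ["$", "a", "b"]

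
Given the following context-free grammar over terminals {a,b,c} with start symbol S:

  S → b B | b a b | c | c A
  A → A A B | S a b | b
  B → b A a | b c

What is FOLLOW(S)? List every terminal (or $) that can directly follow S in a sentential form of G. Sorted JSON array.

FIRST iteration:
iter 1:
  A via A→b: +{b}
  B via B→b A a: +{b}
  S via S→b B: +{b}
  S via S→c: +{c}
  FIRST(S)={b,c}  FIRST(A)={b}  FIRST(B)={b}
iter 2:
  A via A→S a b: +{c}
  FIRST(S)={b,c}  FIRST(A)={b,c}  FIRST(B)={b}
iter 3: done
  FIRST(S)={b,c}  FIRST(A)={b,c}  FIRST(B)={b}

FOLLOW iteration:
FOLLOW(S) := {$}
pass 1:
  A→A A B: FOLLOW(A) ⊇ FIRST(A) = {b,c}; new: +{b,c}
  A→A A B: FOLLOW(B) ⊇ FOLLOW(A) ⊇ {b,c}; new: +{b,c}
  A→S a b: FOLLOW(S) ⊇ FIRST(a) = {a}; new: +{a}
  B→b A a: FOLLOW(A) ⊇ FIRST(a) = {a}; new: +{a}
  S→b B: FOLLOW(B) ⊇ FOLLOW(S) ⊇ {$,a}; new: +{$,a}
  S→c A: FOLLOW(A) ⊇ FOLLOW(S) ⊇ {$,a}; new: +{$}
  FOLLOW(S)={$,a}  FOLLOW(A)={$,a,b,c}  FOLLOW(B)={$,a,b,c}
pass 2: (stable)
  FOLLOW(S)={$,a}  FOLLOW(A)={$,a,b,c}  FOLLOW(B)={$,a,b,c}

FOLLOW(S) = ["$", "a"]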